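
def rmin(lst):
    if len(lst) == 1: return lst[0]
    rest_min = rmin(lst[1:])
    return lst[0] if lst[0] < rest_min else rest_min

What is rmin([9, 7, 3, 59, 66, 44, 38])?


rmin([9, 7, 3, 59, 66, 44, 38]): compare 9 with rmin([7, 3, 59, 66, 44, 38])
rmin([7, 3, 59, 66, 44, 38]): compare 7 with rmin([3, 59, 66, 44, 38])
rmin([3, 59, 66, 44, 38]): compare 3 with rmin([59, 66, 44, 38])
rmin([59, 66, 44, 38]): compare 59 with rmin([66, 44, 38])
rmin([66, 44, 38]): compare 66 with rmin([44, 38])
rmin([44, 38]): compare 44 with rmin([38])
rmin([38]) = 38  (base case)
Compare 44 with 38 -> 38
Compare 66 with 38 -> 38
Compare 59 with 38 -> 38
Compare 3 with 38 -> 3
Compare 7 with 3 -> 3
Compare 9 with 3 -> 3

3


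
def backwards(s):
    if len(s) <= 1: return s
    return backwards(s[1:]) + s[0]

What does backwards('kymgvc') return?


backwards('kymgvc') = backwards('ymgvc') + 'k'
backwards('ymgvc') = backwards('mgvc') + 'y'
backwards('mgvc') = backwards('gvc') + 'm'
backwards('gvc') = backwards('vc') + 'g'
backwards('vc') = backwards('c') + 'v'
backwards('c') = 'c'  (base case)
Concatenating: 'c' + 'v' + 'g' + 'm' + 'y' + 'k' = 'cvgmyk'

cvgmyk


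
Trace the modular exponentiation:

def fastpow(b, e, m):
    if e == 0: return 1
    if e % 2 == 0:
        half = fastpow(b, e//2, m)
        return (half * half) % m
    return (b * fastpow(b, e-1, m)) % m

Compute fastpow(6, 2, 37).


fastpow(6, 2, 37): e is even, compute fastpow(6, 1, 37)
  fastpow(6, 1, 37): e is odd, compute fastpow(6, 0, 37)
    fastpow(6, 0, 37) = 1
  (6 * 1) % 37 = 6
half=6, (6*6) % 37 = 36

36


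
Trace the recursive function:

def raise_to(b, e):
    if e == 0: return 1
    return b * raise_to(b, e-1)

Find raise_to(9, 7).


raise_to(9, 7)
= 9 * raise_to(9, 6)
= 9 * 9 * raise_to(9, 5)
= 9 * 9 * 9 * raise_to(9, 4)
= 9 * 9 * 9 * 9 * raise_to(9, 3)
= 9 * 9 * 9 * 9 * 9 * raise_to(9, 2)
= 9 * 9 * 9 * 9 * 9 * 9 * raise_to(9, 1)
= 9 * 9 * 9 * 9 * 9 * 9 * 9 * raise_to(9, 0)
= 9 * 9 * 9 * 9 * 9 * 9 * 9 * 1
= 4782969

4782969


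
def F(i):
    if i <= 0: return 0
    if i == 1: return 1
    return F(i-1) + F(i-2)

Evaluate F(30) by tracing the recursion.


Computing F(30) bottom-up:
F(0) = 0
F(1) = 1
F(2) = F(1) + F(0) = 1 + 0 = 1
F(3) = F(2) + F(1) = 1 + 1 = 2
F(4) = F(3) + F(2) = 2 + 1 = 3
F(5) = F(4) + F(3) = 3 + 2 = 5
F(6) = F(5) + F(4) = 5 + 3 = 8
F(7) = F(6) + F(5) = 8 + 5 = 13
F(8) = F(7) + F(6) = 13 + 8 = 21
F(9) = F(8) + F(7) = 21 + 13 = 34
F(10) = F(9) + F(8) = 34 + 21 = 55
F(11) = F(10) + F(9) = 55 + 34 = 89
F(12) = F(11) + F(10) = 89 + 55 = 144
F(13) = F(12) + F(11) = 144 + 89 = 233
F(14) = F(13) + F(12) = 233 + 144 = 377
F(15) = F(14) + F(13) = 377 + 233 = 610
F(16) = F(15) + F(14) = 610 + 377 = 987
F(17) = F(16) + F(15) = 987 + 610 = 1597
F(18) = F(17) + F(16) = 1597 + 987 = 2584
F(19) = F(18) + F(17) = 2584 + 1597 = 4181
F(20) = F(19) + F(18) = 4181 + 2584 = 6765
F(21) = F(20) + F(19) = 6765 + 4181 = 10946
F(22) = F(21) + F(20) = 10946 + 6765 = 17711
F(23) = F(22) + F(21) = 17711 + 10946 = 28657
F(24) = F(23) + F(22) = 28657 + 17711 = 46368
F(25) = F(24) + F(23) = 46368 + 28657 = 75025
F(26) = F(25) + F(24) = 75025 + 46368 = 121393
F(27) = F(26) + F(25) = 121393 + 75025 = 196418
F(28) = F(27) + F(26) = 196418 + 121393 = 317811
F(29) = F(28) + F(27) = 317811 + 196418 = 514229
F(30) = F(29) + F(28) = 514229 + 317811 = 832040

832040


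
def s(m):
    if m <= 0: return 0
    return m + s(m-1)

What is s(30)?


s(30)
= 30 + 29 + 28 + 27 + 26 + 25 + 24 + 23 + 22 + 21 + 20 + 19 + 18 + 17 + 16 + 15 + 14 + 13 + 12 + 11 + 10 + 9 + 8 + 7 + 6 + 5 + 4 + 3 + 2 + 1 + s(0)
= 30 + 29 + 28 + 27 + 26 + 25 + 24 + 23 + 22 + 21 + 20 + 19 + 18 + 17 + 16 + 15 + 14 + 13 + 12 + 11 + 10 + 9 + 8 + 7 + 6 + 5 + 4 + 3 + 2 + 1 + 0
= 465

465


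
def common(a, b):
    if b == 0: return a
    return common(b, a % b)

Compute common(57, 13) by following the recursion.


common(57, 13) = common(13, 5)
common(13, 5) = common(5, 3)
common(5, 3) = common(3, 2)
common(3, 2) = common(2, 1)
common(2, 1) = common(1, 0)
common(1, 0) = 1  (base case)

1


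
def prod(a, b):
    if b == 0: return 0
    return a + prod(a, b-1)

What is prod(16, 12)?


prod(16, 12) = 16 + prod(16, 11)
prod(16, 11) = 16 + prod(16, 10)
prod(16, 10) = 16 + prod(16, 9)
prod(16, 9) = 16 + prod(16, 8)
prod(16, 8) = 16 + prod(16, 7)
prod(16, 7) = 16 + prod(16, 6)
prod(16, 6) = 16 + prod(16, 5)
prod(16, 5) = 16 + prod(16, 4)
prod(16, 4) = 16 + prod(16, 3)
prod(16, 3) = 16 + prod(16, 2)
prod(16, 2) = 16 + prod(16, 1)
prod(16, 1) = 16 + prod(16, 0)
prod(16, 0) = 0  (base case)
Total: 16 + 16 + 16 + 16 + 16 + 16 + 16 + 16 + 16 + 16 + 16 + 16 + 0 = 192

192


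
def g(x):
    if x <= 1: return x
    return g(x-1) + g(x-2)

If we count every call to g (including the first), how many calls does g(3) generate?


Let C(n) = total calls for g(n)
C(0) = 1, C(1) = 1
C(2) = 1 + C(1) + C(0) = 1 + 1 + 1 = 3
C(3) = 1 + C(2) + C(1) = 1 + 3 + 1 = 5

5


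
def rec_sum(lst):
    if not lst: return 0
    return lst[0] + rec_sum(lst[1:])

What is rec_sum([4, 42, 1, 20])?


rec_sum([4, 42, 1, 20]) = 4 + rec_sum([42, 1, 20])
rec_sum([42, 1, 20]) = 42 + rec_sum([1, 20])
rec_sum([1, 20]) = 1 + rec_sum([20])
rec_sum([20]) = 20 + rec_sum([])
rec_sum([]) = 0  (base case)
Total: 4 + 42 + 1 + 20 + 0 = 67

67


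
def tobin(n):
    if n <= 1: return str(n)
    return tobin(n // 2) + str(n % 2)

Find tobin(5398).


tobin(5398) = tobin(2699) + '0'
tobin(2699) = tobin(1349) + '1'
tobin(1349) = tobin(674) + '1'
tobin(674) = tobin(337) + '0'
tobin(337) = tobin(168) + '1'
tobin(168) = tobin(84) + '0'
tobin(84) = tobin(42) + '0'
tobin(42) = tobin(21) + '0'
tobin(21) = tobin(10) + '1'
tobin(10) = tobin(5) + '0'
tobin(5) = tobin(2) + '1'
tobin(2) = tobin(1) + '0'
tobin(1) = '1'  (base case)
Concatenating: '1' + '0' + '1' + '0' + '1' + '0' + '0' + '0' + '1' + '0' + '1' + '1' + '0' = '1010100010110'

1010100010110


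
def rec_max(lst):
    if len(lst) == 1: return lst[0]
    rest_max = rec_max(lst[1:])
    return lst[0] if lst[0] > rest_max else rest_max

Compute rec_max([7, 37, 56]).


rec_max([7, 37, 56]): compare 7 with rec_max([37, 56])
rec_max([37, 56]): compare 37 with rec_max([56])
rec_max([56]) = 56  (base case)
Compare 37 with 56 -> 56
Compare 7 with 56 -> 56

56


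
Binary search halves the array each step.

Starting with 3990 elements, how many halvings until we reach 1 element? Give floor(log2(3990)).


3990 / 2 = 1995
1995 / 2 = 997
997 / 2 = 498
498 / 2 = 249
249 / 2 = 124
124 / 2 = 62
62 / 2 = 31
31 / 2 = 15
15 / 2 = 7
7 / 2 = 3
3 / 2 = 1
Reached 1 after 11 halvings

11


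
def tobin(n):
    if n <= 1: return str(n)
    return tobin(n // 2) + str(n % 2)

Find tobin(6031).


tobin(6031) = tobin(3015) + '1'
tobin(3015) = tobin(1507) + '1'
tobin(1507) = tobin(753) + '1'
tobin(753) = tobin(376) + '1'
tobin(376) = tobin(188) + '0'
tobin(188) = tobin(94) + '0'
tobin(94) = tobin(47) + '0'
tobin(47) = tobin(23) + '1'
tobin(23) = tobin(11) + '1'
tobin(11) = tobin(5) + '1'
tobin(5) = tobin(2) + '1'
tobin(2) = tobin(1) + '0'
tobin(1) = '1'  (base case)
Concatenating: '1' + '0' + '1' + '1' + '1' + '1' + '0' + '0' + '0' + '1' + '1' + '1' + '1' = '1011110001111'

1011110001111


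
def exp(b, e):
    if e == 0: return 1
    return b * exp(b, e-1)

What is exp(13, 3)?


exp(13, 3)
= 13 * exp(13, 2)
= 13 * 13 * exp(13, 1)
= 13 * 13 * 13 * exp(13, 0)
= 13 * 13 * 13 * 1
= 2197

2197


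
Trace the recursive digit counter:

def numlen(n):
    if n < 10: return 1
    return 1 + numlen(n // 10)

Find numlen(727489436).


numlen(727489436) = 1 + numlen(72748943)
numlen(72748943) = 1 + numlen(7274894)
numlen(7274894) = 1 + numlen(727489)
numlen(727489) = 1 + numlen(72748)
numlen(72748) = 1 + numlen(7274)
numlen(7274) = 1 + numlen(727)
numlen(727) = 1 + numlen(72)
numlen(72) = 1 + numlen(7)
numlen(7) = 1  (base case: 7 < 10)
Unwinding: 1 + 1 + 1 + 1 + 1 + 1 + 1 + 1 + 1 = 9

9


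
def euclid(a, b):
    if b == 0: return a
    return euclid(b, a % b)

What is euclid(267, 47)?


euclid(267, 47) = euclid(47, 32)
euclid(47, 32) = euclid(32, 15)
euclid(32, 15) = euclid(15, 2)
euclid(15, 2) = euclid(2, 1)
euclid(2, 1) = euclid(1, 0)
euclid(1, 0) = 1  (base case)

1


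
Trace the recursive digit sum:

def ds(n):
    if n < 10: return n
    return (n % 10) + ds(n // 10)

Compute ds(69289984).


ds(69289984) = 4 + ds(6928998)
ds(6928998) = 8 + ds(692899)
ds(692899) = 9 + ds(69289)
ds(69289) = 9 + ds(6928)
ds(6928) = 8 + ds(692)
ds(692) = 2 + ds(69)
ds(69) = 9 + ds(6)
ds(6) = 6  (base case)
Total: 4 + 8 + 9 + 9 + 8 + 2 + 9 + 6 = 55

55


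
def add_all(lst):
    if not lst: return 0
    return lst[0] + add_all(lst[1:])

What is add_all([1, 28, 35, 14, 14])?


add_all([1, 28, 35, 14, 14]) = 1 + add_all([28, 35, 14, 14])
add_all([28, 35, 14, 14]) = 28 + add_all([35, 14, 14])
add_all([35, 14, 14]) = 35 + add_all([14, 14])
add_all([14, 14]) = 14 + add_all([14])
add_all([14]) = 14 + add_all([])
add_all([]) = 0  (base case)
Total: 1 + 28 + 35 + 14 + 14 + 0 = 92

92


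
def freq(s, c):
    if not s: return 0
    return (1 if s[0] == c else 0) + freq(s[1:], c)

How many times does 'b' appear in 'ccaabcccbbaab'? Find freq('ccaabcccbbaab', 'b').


s[0]='c' != 'b' -> 0
s[0]='c' != 'b' -> 0
s[0]='a' != 'b' -> 0
s[0]='a' != 'b' -> 0
s[0]='b' == 'b' -> 1
s[0]='c' != 'b' -> 0
s[0]='c' != 'b' -> 0
s[0]='c' != 'b' -> 0
s[0]='b' == 'b' -> 1
s[0]='b' == 'b' -> 1
s[0]='a' != 'b' -> 0
s[0]='a' != 'b' -> 0
s[0]='b' == 'b' -> 1
Sum: 0 + 0 + 0 + 0 + 1 + 0 + 0 + 0 + 1 + 1 + 0 + 0 + 1 = 4

4


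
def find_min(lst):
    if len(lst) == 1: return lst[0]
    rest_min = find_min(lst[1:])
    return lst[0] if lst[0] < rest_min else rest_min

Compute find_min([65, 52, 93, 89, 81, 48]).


find_min([65, 52, 93, 89, 81, 48]): compare 65 with find_min([52, 93, 89, 81, 48])
find_min([52, 93, 89, 81, 48]): compare 52 with find_min([93, 89, 81, 48])
find_min([93, 89, 81, 48]): compare 93 with find_min([89, 81, 48])
find_min([89, 81, 48]): compare 89 with find_min([81, 48])
find_min([81, 48]): compare 81 with find_min([48])
find_min([48]) = 48  (base case)
Compare 81 with 48 -> 48
Compare 89 with 48 -> 48
Compare 93 with 48 -> 48
Compare 52 with 48 -> 48
Compare 65 with 48 -> 48

48


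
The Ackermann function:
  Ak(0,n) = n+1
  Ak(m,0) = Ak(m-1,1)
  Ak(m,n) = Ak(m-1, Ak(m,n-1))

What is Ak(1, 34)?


Ak(1, 34) = Ak(0, Ak(1, 33))
  Ak(1, 33) = Ak(0, Ak(1, 32))
    Ak(1, 32) = Ak(0, Ak(1, 31))
      Ak(1, 31) = Ak(0, Ak(1, 30))
        Ak(1, 30) = Ak(0, Ak(1, 29))
          Ak(1, 29) = Ak(0, Ak(1, 28))
          Ak(1, 28) = Ak(0, Ak(1, 27))
          Ak(1, 27) = Ak(0, Ak(1, 26))
          Ak(1, 26) = Ak(0, Ak(1, 25))
          Ak(1, 25) = Ak(0, Ak(1, 24))
          Ak(1, 24) = Ak(0, Ak(1, 23))
          Ak(1, 23) = Ak(0, Ak(1, 22))
          Ak(1, 22) = Ak(0, Ak(1, 21))
          Ak(1, 21) = Ak(0, Ak(1, 20))
          Ak(1, 20) = Ak(0, Ak(1, 19))
          Ak(1, 19) = Ak(0, Ak(1, 18))
          Ak(1, 18) = Ak(0, Ak(1, 17))
          Ak(1, 17) = Ak(0, Ak(1, 16))
          Ak(1, 16) = Ak(0, Ak(1, 15))
          Ak(1, 15) = Ak(0, Ak(1, 14))
          Ak(1, 14) = Ak(0, Ak(1, 13))
          Ak(1, 13) = Ak(0, Ak(1, 12))
          Ak(1, 12) = Ak(0, Ak(1, 11))
          Ak(1, 11) = Ak(0, Ak(1, 10))
          Ak(1, 10) = Ak(0, Ak(1, 9))
... (trace truncated)
Result: Ak(1, 34) = 36

36


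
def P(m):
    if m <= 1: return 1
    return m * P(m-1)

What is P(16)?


P(16)
= 16 * P(15)
= 16 * 15 * P(14)
= 16 * 15 * 14 * P(13)
= 16 * 15 * 14 * 13 * P(12)
= 16 * 15 * 14 * 13 * 12 * P(11)
= 16 * 15 * 14 * 13 * 12 * 11 * P(10)
= 16 * 15 * 14 * 13 * 12 * 11 * 10 * P(9)
= 16 * 15 * 14 * 13 * 12 * 11 * 10 * 9 * P(8)
= 16 * 15 * 14 * 13 * 12 * 11 * 10 * 9 * 8 * P(7)
= 16 * 15 * 14 * 13 * 12 * 11 * 10 * 9 * 8 * 7 * P(6)
= 16 * 15 * 14 * 13 * 12 * 11 * 10 * 9 * 8 * 7 * 6 * P(5)
= 16 * 15 * 14 * 13 * 12 * 11 * 10 * 9 * 8 * 7 * 6 * 5 * P(4)
= 16 * 15 * 14 * 13 * 12 * 11 * 10 * 9 * 8 * 7 * 6 * 5 * 4 * P(3)
= 16 * 15 * 14 * 13 * 12 * 11 * 10 * 9 * 8 * 7 * 6 * 5 * 4 * 3 * P(2)
= 16 * 15 * 14 * 13 * 12 * 11 * 10 * 9 * 8 * 7 * 6 * 5 * 4 * 3 * 2 * P(1)
= 16 * 15 * 14 * 13 * 12 * 11 * 10 * 9 * 8 * 7 * 6 * 5 * 4 * 3 * 2 * 1
= 20922789888000

20922789888000


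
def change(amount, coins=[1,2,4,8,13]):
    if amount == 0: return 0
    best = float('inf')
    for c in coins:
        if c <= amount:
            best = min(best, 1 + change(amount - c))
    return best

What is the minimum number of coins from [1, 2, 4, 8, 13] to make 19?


Building up with DP:
change(0) = 0
change(1) = min(1+change(0)=1+0=1) = 1
change(2) = min(1+change(1)=1+1=2, 1+change(0)=1+0=1) = 1
change(3) = min(1+change(2)=1+1=2, 1+change(1)=1+1=2) = 2
change(4) = min(1+change(3)=1+2=3, 1+change(2)=1+1=2, 1+change(0)=1+0=1) = 1
change(5) = min(1+change(4)=1+1=2, 1+change(3)=1+2=3, 1+change(1)=1+1=2) = 2
change(6) = min(1+change(5)=1+2=3, 1+change(4)=1+1=2, 1+change(2)=1+1=2) = 2
change(7) = min(1+change(6)=1+2=3, 1+change(5)=1+2=3, 1+change(3)=1+2=3) = 3
change(8) = min(1+change(7)=1+3=4, 1+change(6)=1+2=3, 1+change(4)=1+1=2, 1+change(0)=1+0=1) = 1
change(9) = min(1+change(8)=1+1=2, 1+change(7)=1+3=4, 1+change(5)=1+2=3, 1+change(1)=1+1=2) = 2
change(10) = min(1+change(9)=1+2=3, 1+change(8)=1+1=2, 1+change(6)=1+2=3, 1+change(2)=1+1=2) = 2
change(11) = min(1+change(10)=1+2=3, 1+change(9)=1+2=3, 1+change(7)=1+3=4, 1+change(3)=1+2=3) = 3
change(12) = min(1+change(11)=1+3=4, 1+change(10)=1+2=3, 1+change(8)=1+1=2, 1+change(4)=1+1=2) = 2
change(13) = min(1+change(12)=1+2=3, 1+change(11)=1+3=4, 1+change(9)=1+2=3, 1+change(5)=1+2=3, 1+change(0)=1+0=1) = 1
change(14) = min(1+change(13)=1+1=2, 1+change(12)=1+2=3, 1+change(10)=1+2=3, 1+change(6)=1+2=3, 1+change(1)=1+1=2) = 2
change(15) = min(1+change(14)=1+2=3, 1+change(13)=1+1=2, 1+change(11)=1+3=4, 1+change(7)=1+3=4, 1+change(2)=1+1=2) = 2
change(16) = min(1+change(15)=1+2=3, 1+change(14)=1+2=3, 1+change(12)=1+2=3, 1+change(8)=1+1=2, 1+change(3)=1+2=3) = 2
change(17) = min(1+change(16)=1+2=3, 1+change(15)=1+2=3, 1+change(13)=1+1=2, 1+change(9)=1+2=3, 1+change(4)=1+1=2) = 2
change(18) = min(1+change(17)=1+2=3, 1+change(16)=1+2=3, 1+change(14)=1+2=3, 1+change(10)=1+2=3, 1+change(5)=1+2=3) = 3
change(19) = min(1+change(18)=1+3=4, 1+change(17)=1+2=3, 1+change(15)=1+2=3, 1+change(11)=1+3=4, 1+change(6)=1+2=3) = 3

3


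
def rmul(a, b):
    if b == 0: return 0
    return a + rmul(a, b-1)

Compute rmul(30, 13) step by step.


rmul(30, 13) = 30 + rmul(30, 12)
rmul(30, 12) = 30 + rmul(30, 11)
rmul(30, 11) = 30 + rmul(30, 10)
rmul(30, 10) = 30 + rmul(30, 9)
rmul(30, 9) = 30 + rmul(30, 8)
rmul(30, 8) = 30 + rmul(30, 7)
rmul(30, 7) = 30 + rmul(30, 6)
rmul(30, 6) = 30 + rmul(30, 5)
rmul(30, 5) = 30 + rmul(30, 4)
rmul(30, 4) = 30 + rmul(30, 3)
rmul(30, 3) = 30 + rmul(30, 2)
rmul(30, 2) = 30 + rmul(30, 1)
rmul(30, 1) = 30 + rmul(30, 0)
rmul(30, 0) = 0  (base case)
Total: 30 + 30 + 30 + 30 + 30 + 30 + 30 + 30 + 30 + 30 + 30 + 30 + 30 + 0 = 390

390


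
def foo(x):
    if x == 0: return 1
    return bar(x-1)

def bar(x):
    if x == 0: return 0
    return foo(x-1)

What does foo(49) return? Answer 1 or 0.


foo(49) = bar(48)
bar(48) = foo(47)
foo(47) = bar(46)
bar(46) = foo(45)
foo(45) = bar(44)
bar(44) = foo(43)
foo(43) = bar(42)
bar(42) = foo(41)
foo(41) = bar(40)
bar(40) = foo(39)
foo(39) = bar(38)
bar(38) = foo(37)
foo(37) = bar(36)
bar(36) = foo(35)
foo(35) = bar(34)
bar(34) = foo(33)
foo(33) = bar(32)
bar(32) = foo(31)
foo(31) = bar(30)
bar(30) = foo(29)
foo(29) = bar(28)
bar(28) = foo(27)
foo(27) = bar(26)
bar(26) = foo(25)
foo(25) = bar(24)
bar(24) = foo(23)
foo(23) = bar(22)
bar(22) = foo(21)
foo(21) = bar(20)
bar(20) = foo(19)
foo(19) = bar(18)
bar(18) = foo(17)
foo(17) = bar(16)
bar(16) = foo(15)
foo(15) = bar(14)
bar(14) = foo(13)
foo(13) = bar(12)
bar(12) = foo(11)
foo(11) = bar(10)
bar(10) = foo(9)
foo(9) = bar(8)
bar(8) = foo(7)
foo(7) = bar(6)
bar(6) = foo(5)
foo(5) = bar(4)
bar(4) = foo(3)
foo(3) = bar(2)
bar(2) = foo(1)
foo(1) = bar(0)
bar(0) = 0  (base case)
Result: 0

0


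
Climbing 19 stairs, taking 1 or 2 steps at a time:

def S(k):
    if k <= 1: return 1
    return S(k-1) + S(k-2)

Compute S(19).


Building up from base cases:
S(0) = 1
S(1) = 1
S(2) = S(1) + S(0) = 1 + 1 = 2
S(3) = S(2) + S(1) = 2 + 1 = 3
S(4) = S(3) + S(2) = 3 + 2 = 5
S(5) = S(4) + S(3) = 5 + 3 = 8
S(6) = S(5) + S(4) = 8 + 5 = 13
S(7) = S(6) + S(5) = 13 + 8 = 21
S(8) = S(7) + S(6) = 21 + 13 = 34
S(9) = S(8) + S(7) = 34 + 21 = 55
S(10) = S(9) + S(8) = 55 + 34 = 89
S(11) = S(10) + S(9) = 89 + 55 = 144
S(12) = S(11) + S(10) = 144 + 89 = 233
S(13) = S(12) + S(11) = 233 + 144 = 377
S(14) = S(13) + S(12) = 377 + 233 = 610
S(15) = S(14) + S(13) = 610 + 377 = 987
S(16) = S(15) + S(14) = 987 + 610 = 1597
S(17) = S(16) + S(15) = 1597 + 987 = 2584
S(18) = S(17) + S(16) = 2584 + 1597 = 4181
S(19) = S(18) + S(17) = 4181 + 2584 = 6765

6765


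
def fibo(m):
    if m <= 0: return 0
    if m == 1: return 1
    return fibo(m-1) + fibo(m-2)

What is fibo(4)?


Computing fibo(4) bottom-up:
fibo(0) = 0
fibo(1) = 1
fibo(2) = fibo(1) + fibo(0) = 1 + 0 = 1
fibo(3) = fibo(2) + fibo(1) = 1 + 1 = 2
fibo(4) = fibo(3) + fibo(2) = 2 + 1 = 3

3


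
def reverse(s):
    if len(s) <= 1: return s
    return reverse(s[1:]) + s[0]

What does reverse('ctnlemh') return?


reverse('ctnlemh') = reverse('tnlemh') + 'c'
reverse('tnlemh') = reverse('nlemh') + 't'
reverse('nlemh') = reverse('lemh') + 'n'
reverse('lemh') = reverse('emh') + 'l'
reverse('emh') = reverse('mh') + 'e'
reverse('mh') = reverse('h') + 'm'
reverse('h') = 'h'  (base case)
Concatenating: 'h' + 'm' + 'e' + 'l' + 'n' + 't' + 'c' = 'hmelntc'

hmelntc


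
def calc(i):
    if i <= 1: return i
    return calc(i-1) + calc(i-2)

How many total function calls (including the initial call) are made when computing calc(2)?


Let C(n) = total calls for calc(n)
C(0) = 1, C(1) = 1
C(2) = 1 + C(1) + C(0) = 1 + 1 + 1 = 3

3


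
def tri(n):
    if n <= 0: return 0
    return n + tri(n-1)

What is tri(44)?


tri(44)
= 44 + 43 + 42 + 41 + 40 + 39 + 38 + 37 + 36 + 35 + 34 + 33 + 32 + 31 + 30 + 29 + 28 + 27 + 26 + 25 + 24 + 23 + 22 + 21 + 20 + 19 + 18 + 17 + 16 + 15 + 14 + 13 + 12 + 11 + 10 + 9 + 8 + 7 + 6 + 5 + 4 + 3 + 2 + 1 + tri(0)
= 44 + 43 + 42 + 41 + 40 + 39 + 38 + 37 + 36 + 35 + 34 + 33 + 32 + 31 + 30 + 29 + 28 + 27 + 26 + 25 + 24 + 23 + 22 + 21 + 20 + 19 + 18 + 17 + 16 + 15 + 14 + 13 + 12 + 11 + 10 + 9 + 8 + 7 + 6 + 5 + 4 + 3 + 2 + 1 + 0
= 990

990


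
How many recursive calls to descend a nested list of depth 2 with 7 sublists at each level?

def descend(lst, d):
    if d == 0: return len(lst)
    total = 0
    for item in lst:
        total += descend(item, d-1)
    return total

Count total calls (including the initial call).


At depth 0 (root): 1 call
At depth 1: each of 1 parents calls descend on 7 children = 7 calls
At depth 2: each of 7 parents calls descend on 7 children = 49 calls
Total: 1 + 7 + 49 = 57

57


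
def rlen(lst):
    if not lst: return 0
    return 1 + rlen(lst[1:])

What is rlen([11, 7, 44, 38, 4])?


rlen([11, 7, 44, 38, 4]) = 1 + rlen([7, 44, 38, 4])
rlen([7, 44, 38, 4]) = 1 + rlen([44, 38, 4])
rlen([44, 38, 4]) = 1 + rlen([38, 4])
rlen([38, 4]) = 1 + rlen([4])
rlen([4]) = 1 + rlen([])
rlen([]) = 0  (base case)
Unwinding: 1 + 1 + 1 + 1 + 1 + 0 = 5

5


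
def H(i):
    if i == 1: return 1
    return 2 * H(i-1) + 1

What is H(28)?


H(28) = 2 * H(27) + 1
H(27) = 2 * H(26) + 1
H(26) = 2 * H(25) + 1
H(25) = 2 * H(24) + 1
H(24) = 2 * H(23) + 1
H(23) = 2 * H(22) + 1
H(22) = 2 * H(21) + 1
H(21) = 2 * H(20) + 1
H(20) = 2 * H(19) + 1
H(19) = 2 * H(18) + 1
H(18) = 2 * H(17) + 1
H(17) = 2 * H(16) + 1
H(16) = 2 * H(15) + 1
H(15) = 2 * H(14) + 1
H(14) = 2 * H(13) + 1
H(13) = 2 * H(12) + 1
H(12) = 2 * H(11) + 1
H(11) = 2 * H(10) + 1
H(10) = 2 * H(9) + 1
H(9) = 2 * H(8) + 1
H(8) = 2 * H(7) + 1
H(7) = 2 * H(6) + 1
H(6) = 2 * H(5) + 1
H(5) = 2 * H(4) + 1
H(4) = 2 * H(3) + 1
H(3) = 2 * H(2) + 1
H(2) = 2 * H(1) + 1
H(1) = 1  (base case)
H(2) = 2 * 1 + 1 = 3
H(3) = 2 * 3 + 1 = 7
H(4) = 2 * 7 + 1 = 15
H(5) = 2 * 15 + 1 = 31
H(6) = 2 * 31 + 1 = 63
H(7) = 2 * 63 + 1 = 127
H(8) = 2 * 127 + 1 = 255
H(9) = 2 * 255 + 1 = 511
H(10) = 2 * 511 + 1 = 1023
H(11) = 2 * 1023 + 1 = 2047
H(12) = 2 * 2047 + 1 = 4095
H(13) = 2 * 4095 + 1 = 8191
H(14) = 2 * 8191 + 1 = 16383
H(15) = 2 * 16383 + 1 = 32767
H(16) = 2 * 32767 + 1 = 65535
H(17) = 2 * 65535 + 1 = 131071
H(18) = 2 * 131071 + 1 = 262143
H(19) = 2 * 262143 + 1 = 524287
H(20) = 2 * 524287 + 1 = 1048575
H(21) = 2 * 1048575 + 1 = 2097151
H(22) = 2 * 2097151 + 1 = 4194303
H(23) = 2 * 4194303 + 1 = 8388607
H(24) = 2 * 8388607 + 1 = 16777215
H(25) = 2 * 16777215 + 1 = 33554431
H(26) = 2 * 33554431 + 1 = 67108863
H(27) = 2 * 67108863 + 1 = 134217727
H(28) = 2 * 134217727 + 1 = 268435455

268435455


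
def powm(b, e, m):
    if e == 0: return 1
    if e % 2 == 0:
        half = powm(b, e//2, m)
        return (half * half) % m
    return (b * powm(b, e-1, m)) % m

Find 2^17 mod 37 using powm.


powm(2, 17, 37): e is odd, compute powm(2, 16, 37)
  powm(2, 16, 37): e is even, compute powm(2, 8, 37)
    powm(2, 8, 37): e is even, compute powm(2, 4, 37)
      powm(2, 4, 37): e is even, compute powm(2, 2, 37)
        powm(2, 2, 37): e is even, compute powm(2, 1, 37)
          powm(2, 1, 37): e is odd, compute powm(2, 0, 37)
          powm(2, 0, 37) = 1
          (2 * 1) % 37 = 2
        half=2, (2*2) % 37 = 4
      half=4, (4*4) % 37 = 16
    half=16, (16*16) % 37 = 34
  half=34, (34*34) % 37 = 9
(2 * 9) % 37 = 18

18


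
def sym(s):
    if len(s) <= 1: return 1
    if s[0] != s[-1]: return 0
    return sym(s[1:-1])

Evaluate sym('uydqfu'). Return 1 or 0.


sym('uydqfu'): s[0]='u' == s[-1]='u' -> check sym('ydqf')
sym('ydqf'): s[0]='y' != s[-1]='f' -> return 0
Result: 0 (not a palindrome)

0


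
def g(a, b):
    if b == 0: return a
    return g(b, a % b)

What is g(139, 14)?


g(139, 14) = g(14, 13)
g(14, 13) = g(13, 1)
g(13, 1) = g(1, 0)
g(1, 0) = 1  (base case)

1


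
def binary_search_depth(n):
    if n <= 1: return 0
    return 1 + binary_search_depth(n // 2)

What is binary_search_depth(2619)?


2619 / 2 = 1309
1309 / 2 = 654
654 / 2 = 327
327 / 2 = 163
163 / 2 = 81
81 / 2 = 40
40 / 2 = 20
20 / 2 = 10
10 / 2 = 5
5 / 2 = 2
2 / 2 = 1
Reached 1 after 11 halvings

11


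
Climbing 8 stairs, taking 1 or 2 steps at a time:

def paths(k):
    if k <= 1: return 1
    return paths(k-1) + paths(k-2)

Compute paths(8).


Building up from base cases:
paths(0) = 1
paths(1) = 1
paths(2) = paths(1) + paths(0) = 1 + 1 = 2
paths(3) = paths(2) + paths(1) = 2 + 1 = 3
paths(4) = paths(3) + paths(2) = 3 + 2 = 5
paths(5) = paths(4) + paths(3) = 5 + 3 = 8
paths(6) = paths(5) + paths(4) = 8 + 5 = 13
paths(7) = paths(6) + paths(5) = 13 + 8 = 21
paths(8) = paths(7) + paths(6) = 21 + 13 = 34

34


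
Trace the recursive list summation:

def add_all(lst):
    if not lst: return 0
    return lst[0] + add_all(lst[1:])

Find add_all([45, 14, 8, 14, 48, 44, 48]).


add_all([45, 14, 8, 14, 48, 44, 48]) = 45 + add_all([14, 8, 14, 48, 44, 48])
add_all([14, 8, 14, 48, 44, 48]) = 14 + add_all([8, 14, 48, 44, 48])
add_all([8, 14, 48, 44, 48]) = 8 + add_all([14, 48, 44, 48])
add_all([14, 48, 44, 48]) = 14 + add_all([48, 44, 48])
add_all([48, 44, 48]) = 48 + add_all([44, 48])
add_all([44, 48]) = 44 + add_all([48])
add_all([48]) = 48 + add_all([])
add_all([]) = 0  (base case)
Total: 45 + 14 + 8 + 14 + 48 + 44 + 48 + 0 = 221

221


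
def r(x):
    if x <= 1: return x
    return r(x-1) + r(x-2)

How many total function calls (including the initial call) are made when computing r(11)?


Let C(n) = total calls for r(n)
C(0) = 1, C(1) = 1
C(2) = 1 + C(1) + C(0) = 1 + 1 + 1 = 3
C(3) = 1 + C(2) + C(1) = 1 + 3 + 1 = 5
C(4) = 1 + C(3) + C(2) = 1 + 5 + 3 = 9
C(5) = 1 + C(4) + C(3) = 1 + 9 + 5 = 15
C(6) = 1 + C(5) + C(4) = 1 + 15 + 9 = 25
C(7) = 1 + C(6) + C(5) = 1 + 25 + 15 = 41
C(8) = 1 + C(7) + C(6) = 1 + 41 + 25 = 67
C(9) = 1 + C(8) + C(7) = 1 + 67 + 41 = 109
C(10) = 1 + C(9) + C(8) = 1 + 109 + 67 = 177
C(11) = 1 + C(10) + C(9) = 1 + 177 + 109 = 287

287


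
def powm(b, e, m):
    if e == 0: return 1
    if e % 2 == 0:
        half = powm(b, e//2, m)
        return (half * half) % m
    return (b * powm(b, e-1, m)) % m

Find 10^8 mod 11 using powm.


powm(10, 8, 11): e is even, compute powm(10, 4, 11)
  powm(10, 4, 11): e is even, compute powm(10, 2, 11)
    powm(10, 2, 11): e is even, compute powm(10, 1, 11)
      powm(10, 1, 11): e is odd, compute powm(10, 0, 11)
        powm(10, 0, 11) = 1
      (10 * 1) % 11 = 10
    half=10, (10*10) % 11 = 1
  half=1, (1*1) % 11 = 1
half=1, (1*1) % 11 = 1

1


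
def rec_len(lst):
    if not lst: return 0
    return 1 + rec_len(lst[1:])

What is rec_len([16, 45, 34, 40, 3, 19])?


rec_len([16, 45, 34, 40, 3, 19]) = 1 + rec_len([45, 34, 40, 3, 19])
rec_len([45, 34, 40, 3, 19]) = 1 + rec_len([34, 40, 3, 19])
rec_len([34, 40, 3, 19]) = 1 + rec_len([40, 3, 19])
rec_len([40, 3, 19]) = 1 + rec_len([3, 19])
rec_len([3, 19]) = 1 + rec_len([19])
rec_len([19]) = 1 + rec_len([])
rec_len([]) = 0  (base case)
Unwinding: 1 + 1 + 1 + 1 + 1 + 1 + 0 = 6

6


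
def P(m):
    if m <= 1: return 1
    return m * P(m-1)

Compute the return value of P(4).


P(4)
= 4 * P(3)
= 4 * 3 * P(2)
= 4 * 3 * 2 * P(1)
= 4 * 3 * 2 * 1
= 24

24


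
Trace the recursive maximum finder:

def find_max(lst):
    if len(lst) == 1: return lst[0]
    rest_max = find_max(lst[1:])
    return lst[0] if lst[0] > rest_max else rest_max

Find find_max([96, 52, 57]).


find_max([96, 52, 57]): compare 96 with find_max([52, 57])
find_max([52, 57]): compare 52 with find_max([57])
find_max([57]) = 57  (base case)
Compare 52 with 57 -> 57
Compare 96 with 57 -> 96

96


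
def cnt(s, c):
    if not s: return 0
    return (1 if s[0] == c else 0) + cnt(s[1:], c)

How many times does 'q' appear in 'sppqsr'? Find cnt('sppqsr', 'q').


s[0]='s' != 'q' -> 0
s[0]='p' != 'q' -> 0
s[0]='p' != 'q' -> 0
s[0]='q' == 'q' -> 1
s[0]='s' != 'q' -> 0
s[0]='r' != 'q' -> 0
Sum: 0 + 0 + 0 + 1 + 0 + 0 = 1

1


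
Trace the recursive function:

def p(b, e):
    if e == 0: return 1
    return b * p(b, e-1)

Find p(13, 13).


p(13, 13)
= 13 * p(13, 12)
= 13 * 13 * p(13, 11)
= 13 * 13 * 13 * p(13, 10)
= 13 * 13 * 13 * 13 * p(13, 9)
= 13 * 13 * 13 * 13 * 13 * p(13, 8)
= 13 * 13 * 13 * 13 * 13 * 13 * p(13, 7)
= 13 * 13 * 13 * 13 * 13 * 13 * 13 * p(13, 6)
= 13 * 13 * 13 * 13 * 13 * 13 * 13 * 13 * p(13, 5)
= 13 * 13 * 13 * 13 * 13 * 13 * 13 * 13 * 13 * p(13, 4)
= 13 * 13 * 13 * 13 * 13 * 13 * 13 * 13 * 13 * 13 * p(13, 3)
= 13 * 13 * 13 * 13 * 13 * 13 * 13 * 13 * 13 * 13 * 13 * p(13, 2)
= 13 * 13 * 13 * 13 * 13 * 13 * 13 * 13 * 13 * 13 * 13 * 13 * p(13, 1)
= 13 * 13 * 13 * 13 * 13 * 13 * 13 * 13 * 13 * 13 * 13 * 13 * 13 * p(13, 0)
= 13 * 13 * 13 * 13 * 13 * 13 * 13 * 13 * 13 * 13 * 13 * 13 * 13 * 1
= 302875106592253

302875106592253


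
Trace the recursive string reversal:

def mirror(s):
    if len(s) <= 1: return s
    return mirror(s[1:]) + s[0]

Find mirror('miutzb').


mirror('miutzb') = mirror('iutzb') + 'm'
mirror('iutzb') = mirror('utzb') + 'i'
mirror('utzb') = mirror('tzb') + 'u'
mirror('tzb') = mirror('zb') + 't'
mirror('zb') = mirror('b') + 'z'
mirror('b') = 'b'  (base case)
Concatenating: 'b' + 'z' + 't' + 'u' + 'i' + 'm' = 'bztuim'

bztuim


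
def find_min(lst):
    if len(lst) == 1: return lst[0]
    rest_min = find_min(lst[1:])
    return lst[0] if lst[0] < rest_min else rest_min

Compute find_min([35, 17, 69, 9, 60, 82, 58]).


find_min([35, 17, 69, 9, 60, 82, 58]): compare 35 with find_min([17, 69, 9, 60, 82, 58])
find_min([17, 69, 9, 60, 82, 58]): compare 17 with find_min([69, 9, 60, 82, 58])
find_min([69, 9, 60, 82, 58]): compare 69 with find_min([9, 60, 82, 58])
find_min([9, 60, 82, 58]): compare 9 with find_min([60, 82, 58])
find_min([60, 82, 58]): compare 60 with find_min([82, 58])
find_min([82, 58]): compare 82 with find_min([58])
find_min([58]) = 58  (base case)
Compare 82 with 58 -> 58
Compare 60 with 58 -> 58
Compare 9 with 58 -> 9
Compare 69 with 9 -> 9
Compare 17 with 9 -> 9
Compare 35 with 9 -> 9

9


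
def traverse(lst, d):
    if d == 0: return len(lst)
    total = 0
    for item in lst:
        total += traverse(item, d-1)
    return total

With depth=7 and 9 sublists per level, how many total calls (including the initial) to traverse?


At depth 0 (root): 1 call
At depth 1: each of 1 parents calls traverse on 9 children = 9 calls
At depth 2: each of 9 parents calls traverse on 9 children = 81 calls
At depth 3: each of 81 parents calls traverse on 9 children = 729 calls
At depth 4: each of 729 parents calls traverse on 9 children = 6561 calls
At depth 5: each of 6561 parents calls traverse on 9 children = 59049 calls
At depth 6: each of 59049 parents calls traverse on 9 children = 531441 calls
At depth 7: each of 531441 parents calls traverse on 9 children = 4782969 calls
Total: 1 + 9 + 81 + 729 + 6561 + 59049 + 531441 + 4782969 = 5380840

5380840


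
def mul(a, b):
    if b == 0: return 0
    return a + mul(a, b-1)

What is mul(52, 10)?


mul(52, 10) = 52 + mul(52, 9)
mul(52, 9) = 52 + mul(52, 8)
mul(52, 8) = 52 + mul(52, 7)
mul(52, 7) = 52 + mul(52, 6)
mul(52, 6) = 52 + mul(52, 5)
mul(52, 5) = 52 + mul(52, 4)
mul(52, 4) = 52 + mul(52, 3)
mul(52, 3) = 52 + mul(52, 2)
mul(52, 2) = 52 + mul(52, 1)
mul(52, 1) = 52 + mul(52, 0)
mul(52, 0) = 0  (base case)
Total: 52 + 52 + 52 + 52 + 52 + 52 + 52 + 52 + 52 + 52 + 0 = 520

520


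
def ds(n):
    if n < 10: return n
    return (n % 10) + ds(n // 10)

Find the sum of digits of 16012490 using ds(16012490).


ds(16012490) = 0 + ds(1601249)
ds(1601249) = 9 + ds(160124)
ds(160124) = 4 + ds(16012)
ds(16012) = 2 + ds(1601)
ds(1601) = 1 + ds(160)
ds(160) = 0 + ds(16)
ds(16) = 6 + ds(1)
ds(1) = 1  (base case)
Total: 0 + 9 + 4 + 2 + 1 + 0 + 6 + 1 = 23

23


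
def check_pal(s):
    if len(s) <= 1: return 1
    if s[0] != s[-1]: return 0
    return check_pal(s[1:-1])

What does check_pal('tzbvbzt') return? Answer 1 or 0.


check_pal('tzbvbzt'): s[0]='t' == s[-1]='t' -> check check_pal('zbvbz')
check_pal('zbvbz'): s[0]='z' == s[-1]='z' -> check check_pal('bvb')
check_pal('bvb'): s[0]='b' == s[-1]='b' -> check check_pal('v')
check_pal('v'): len <= 1 -> return 1  (base case)
Result: 1 (palindrome)

1


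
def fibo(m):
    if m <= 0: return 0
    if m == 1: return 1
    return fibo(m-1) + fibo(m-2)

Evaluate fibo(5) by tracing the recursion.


Computing fibo(5) bottom-up:
fibo(0) = 0
fibo(1) = 1
fibo(2) = fibo(1) + fibo(0) = 1 + 0 = 1
fibo(3) = fibo(2) + fibo(1) = 1 + 1 = 2
fibo(4) = fibo(3) + fibo(2) = 2 + 1 = 3
fibo(5) = fibo(4) + fibo(3) = 3 + 2 = 5

5


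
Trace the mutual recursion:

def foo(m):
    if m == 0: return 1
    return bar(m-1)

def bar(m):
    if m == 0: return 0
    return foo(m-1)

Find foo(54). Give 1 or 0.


foo(54) = bar(53)
bar(53) = foo(52)
foo(52) = bar(51)
bar(51) = foo(50)
foo(50) = bar(49)
bar(49) = foo(48)
foo(48) = bar(47)
bar(47) = foo(46)
foo(46) = bar(45)
bar(45) = foo(44)
foo(44) = bar(43)
bar(43) = foo(42)
foo(42) = bar(41)
bar(41) = foo(40)
foo(40) = bar(39)
bar(39) = foo(38)
foo(38) = bar(37)
bar(37) = foo(36)
foo(36) = bar(35)
bar(35) = foo(34)
foo(34) = bar(33)
bar(33) = foo(32)
foo(32) = bar(31)
bar(31) = foo(30)
foo(30) = bar(29)
bar(29) = foo(28)
foo(28) = bar(27)
bar(27) = foo(26)
foo(26) = bar(25)
bar(25) = foo(24)
foo(24) = bar(23)
bar(23) = foo(22)
foo(22) = bar(21)
bar(21) = foo(20)
foo(20) = bar(19)
bar(19) = foo(18)
foo(18) = bar(17)
bar(17) = foo(16)
foo(16) = bar(15)
bar(15) = foo(14)
foo(14) = bar(13)
bar(13) = foo(12)
foo(12) = bar(11)
bar(11) = foo(10)
foo(10) = bar(9)
bar(9) = foo(8)
foo(8) = bar(7)
bar(7) = foo(6)
foo(6) = bar(5)
bar(5) = foo(4)
foo(4) = bar(3)
bar(3) = foo(2)
foo(2) = bar(1)
bar(1) = foo(0)
foo(0) = 1  (base case)
Result: 1

1


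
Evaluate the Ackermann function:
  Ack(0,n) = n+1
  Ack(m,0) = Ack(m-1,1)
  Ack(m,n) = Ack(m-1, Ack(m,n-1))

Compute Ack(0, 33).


Ack(0, 33) = 34
Result: Ack(0, 33) = 34

34


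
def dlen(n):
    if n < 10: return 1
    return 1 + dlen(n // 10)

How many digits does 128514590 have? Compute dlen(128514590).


dlen(128514590) = 1 + dlen(12851459)
dlen(12851459) = 1 + dlen(1285145)
dlen(1285145) = 1 + dlen(128514)
dlen(128514) = 1 + dlen(12851)
dlen(12851) = 1 + dlen(1285)
dlen(1285) = 1 + dlen(128)
dlen(128) = 1 + dlen(12)
dlen(12) = 1 + dlen(1)
dlen(1) = 1  (base case: 1 < 10)
Unwinding: 1 + 1 + 1 + 1 + 1 + 1 + 1 + 1 + 1 = 9

9


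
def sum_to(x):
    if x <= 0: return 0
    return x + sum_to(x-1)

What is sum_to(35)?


sum_to(35)
= 35 + 34 + 33 + 32 + 31 + 30 + 29 + 28 + 27 + 26 + 25 + 24 + 23 + 22 + 21 + 20 + 19 + 18 + 17 + 16 + 15 + 14 + 13 + 12 + 11 + 10 + 9 + 8 + 7 + 6 + 5 + 4 + 3 + 2 + 1 + sum_to(0)
= 35 + 34 + 33 + 32 + 31 + 30 + 29 + 28 + 27 + 26 + 25 + 24 + 23 + 22 + 21 + 20 + 19 + 18 + 17 + 16 + 15 + 14 + 13 + 12 + 11 + 10 + 9 + 8 + 7 + 6 + 5 + 4 + 3 + 2 + 1 + 0
= 630

630


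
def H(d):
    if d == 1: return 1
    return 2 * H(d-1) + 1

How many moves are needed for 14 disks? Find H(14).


H(14) = 2 * H(13) + 1
H(13) = 2 * H(12) + 1
H(12) = 2 * H(11) + 1
H(11) = 2 * H(10) + 1
H(10) = 2 * H(9) + 1
H(9) = 2 * H(8) + 1
H(8) = 2 * H(7) + 1
H(7) = 2 * H(6) + 1
H(6) = 2 * H(5) + 1
H(5) = 2 * H(4) + 1
H(4) = 2 * H(3) + 1
H(3) = 2 * H(2) + 1
H(2) = 2 * H(1) + 1
H(1) = 1  (base case)
H(2) = 2 * 1 + 1 = 3
H(3) = 2 * 3 + 1 = 7
H(4) = 2 * 7 + 1 = 15
H(5) = 2 * 15 + 1 = 31
H(6) = 2 * 31 + 1 = 63
H(7) = 2 * 63 + 1 = 127
H(8) = 2 * 127 + 1 = 255
H(9) = 2 * 255 + 1 = 511
H(10) = 2 * 511 + 1 = 1023
H(11) = 2 * 1023 + 1 = 2047
H(12) = 2 * 2047 + 1 = 4095
H(13) = 2 * 4095 + 1 = 8191
H(14) = 2 * 8191 + 1 = 16383

16383


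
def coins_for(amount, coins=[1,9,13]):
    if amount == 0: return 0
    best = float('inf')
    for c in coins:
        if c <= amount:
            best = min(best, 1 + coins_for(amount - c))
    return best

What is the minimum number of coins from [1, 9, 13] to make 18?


Building up with DP:
coins_for(0) = 0
coins_for(1) = min(1+coins_for(0)=1+0=1) = 1
coins_for(2) = min(1+coins_for(1)=1+1=2) = 2
coins_for(3) = min(1+coins_for(2)=1+2=3) = 3
coins_for(4) = min(1+coins_for(3)=1+3=4) = 4
coins_for(5) = min(1+coins_for(4)=1+4=5) = 5
coins_for(6) = min(1+coins_for(5)=1+5=6) = 6
coins_for(7) = min(1+coins_for(6)=1+6=7) = 7
coins_for(8) = min(1+coins_for(7)=1+7=8) = 8
coins_for(9) = min(1+coins_for(8)=1+8=9, 1+coins_for(0)=1+0=1) = 1
coins_for(10) = min(1+coins_for(9)=1+1=2, 1+coins_for(1)=1+1=2) = 2
coins_for(11) = min(1+coins_for(10)=1+2=3, 1+coins_for(2)=1+2=3) = 3
coins_for(12) = min(1+coins_for(11)=1+3=4, 1+coins_for(3)=1+3=4) = 4
coins_for(13) = min(1+coins_for(12)=1+4=5, 1+coins_for(4)=1+4=5, 1+coins_for(0)=1+0=1) = 1
coins_for(14) = min(1+coins_for(13)=1+1=2, 1+coins_for(5)=1+5=6, 1+coins_for(1)=1+1=2) = 2
coins_for(15) = min(1+coins_for(14)=1+2=3, 1+coins_for(6)=1+6=7, 1+coins_for(2)=1+2=3) = 3
coins_for(16) = min(1+coins_for(15)=1+3=4, 1+coins_for(7)=1+7=8, 1+coins_for(3)=1+3=4) = 4
coins_for(17) = min(1+coins_for(16)=1+4=5, 1+coins_for(8)=1+8=9, 1+coins_for(4)=1+4=5) = 5
coins_for(18) = min(1+coins_for(17)=1+5=6, 1+coins_for(9)=1+1=2, 1+coins_for(5)=1+5=6) = 2

2


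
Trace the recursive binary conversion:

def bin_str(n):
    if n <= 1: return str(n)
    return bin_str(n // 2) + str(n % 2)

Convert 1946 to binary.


bin_str(1946) = bin_str(973) + '0'
bin_str(973) = bin_str(486) + '1'
bin_str(486) = bin_str(243) + '0'
bin_str(243) = bin_str(121) + '1'
bin_str(121) = bin_str(60) + '1'
bin_str(60) = bin_str(30) + '0'
bin_str(30) = bin_str(15) + '0'
bin_str(15) = bin_str(7) + '1'
bin_str(7) = bin_str(3) + '1'
bin_str(3) = bin_str(1) + '1'
bin_str(1) = '1'  (base case)
Concatenating: '1' + '1' + '1' + '1' + '0' + '0' + '1' + '1' + '0' + '1' + '0' = '11110011010'

11110011010


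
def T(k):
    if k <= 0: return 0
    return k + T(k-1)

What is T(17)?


T(17)
= 17 + 16 + 15 + 14 + 13 + 12 + 11 + 10 + 9 + 8 + 7 + 6 + 5 + 4 + 3 + 2 + 1 + T(0)
= 17 + 16 + 15 + 14 + 13 + 12 + 11 + 10 + 9 + 8 + 7 + 6 + 5 + 4 + 3 + 2 + 1 + 0
= 153

153


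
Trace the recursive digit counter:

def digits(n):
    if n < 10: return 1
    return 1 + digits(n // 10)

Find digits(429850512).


digits(429850512) = 1 + digits(42985051)
digits(42985051) = 1 + digits(4298505)
digits(4298505) = 1 + digits(429850)
digits(429850) = 1 + digits(42985)
digits(42985) = 1 + digits(4298)
digits(4298) = 1 + digits(429)
digits(429) = 1 + digits(42)
digits(42) = 1 + digits(4)
digits(4) = 1  (base case: 4 < 10)
Unwinding: 1 + 1 + 1 + 1 + 1 + 1 + 1 + 1 + 1 = 9

9


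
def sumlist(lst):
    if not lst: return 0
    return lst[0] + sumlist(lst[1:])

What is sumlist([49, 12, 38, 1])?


sumlist([49, 12, 38, 1]) = 49 + sumlist([12, 38, 1])
sumlist([12, 38, 1]) = 12 + sumlist([38, 1])
sumlist([38, 1]) = 38 + sumlist([1])
sumlist([1]) = 1 + sumlist([])
sumlist([]) = 0  (base case)
Total: 49 + 12 + 38 + 1 + 0 = 100

100


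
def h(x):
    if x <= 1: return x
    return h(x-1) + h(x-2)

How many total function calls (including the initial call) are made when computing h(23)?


Let C(n) = total calls for h(n)
C(0) = 1, C(1) = 1
C(2) = 1 + C(1) + C(0) = 1 + 1 + 1 = 3
C(3) = 1 + C(2) + C(1) = 1 + 3 + 1 = 5
C(4) = 1 + C(3) + C(2) = 1 + 5 + 3 = 9
C(5) = 1 + C(4) + C(3) = 1 + 9 + 5 = 15
C(6) = 1 + C(5) + C(4) = 1 + 15 + 9 = 25
C(7) = 1 + C(6) + C(5) = 1 + 25 + 15 = 41
C(8) = 1 + C(7) + C(6) = 1 + 41 + 25 = 67
C(9) = 1 + C(8) + C(7) = 1 + 67 + 41 = 109
C(10) = 1 + C(9) + C(8) = 1 + 109 + 67 = 177
C(11) = 1 + C(10) + C(9) = 1 + 177 + 109 = 287
C(12) = 1 + C(11) + C(10) = 1 + 287 + 177 = 465
C(13) = 1 + C(12) + C(11) = 1 + 465 + 287 = 753
C(14) = 1 + C(13) + C(12) = 1 + 753 + 465 = 1219
C(15) = 1 + C(14) + C(13) = 1 + 1219 + 753 = 1973
C(16) = 1 + C(15) + C(14) = 1 + 1973 + 1219 = 3193
C(17) = 1 + C(16) + C(15) = 1 + 3193 + 1973 = 5167
C(18) = 1 + C(17) + C(16) = 1 + 5167 + 3193 = 8361
C(19) = 1 + C(18) + C(17) = 1 + 8361 + 5167 = 13529
C(20) = 1 + C(19) + C(18) = 1 + 13529 + 8361 = 21891
C(21) = 1 + C(20) + C(19) = 1 + 21891 + 13529 = 35421
C(22) = 1 + C(21) + C(20) = 1 + 35421 + 21891 = 57313
C(23) = 1 + C(22) + C(21) = 1 + 57313 + 35421 = 92735

92735


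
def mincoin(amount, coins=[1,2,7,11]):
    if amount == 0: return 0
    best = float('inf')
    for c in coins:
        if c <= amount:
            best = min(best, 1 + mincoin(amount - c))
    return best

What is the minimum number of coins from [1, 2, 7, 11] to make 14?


Building up with DP:
mincoin(0) = 0
mincoin(1) = min(1+mincoin(0)=1+0=1) = 1
mincoin(2) = min(1+mincoin(1)=1+1=2, 1+mincoin(0)=1+0=1) = 1
mincoin(3) = min(1+mincoin(2)=1+1=2, 1+mincoin(1)=1+1=2) = 2
mincoin(4) = min(1+mincoin(3)=1+2=3, 1+mincoin(2)=1+1=2) = 2
mincoin(5) = min(1+mincoin(4)=1+2=3, 1+mincoin(3)=1+2=3) = 3
mincoin(6) = min(1+mincoin(5)=1+3=4, 1+mincoin(4)=1+2=3) = 3
mincoin(7) = min(1+mincoin(6)=1+3=4, 1+mincoin(5)=1+3=4, 1+mincoin(0)=1+0=1) = 1
mincoin(8) = min(1+mincoin(7)=1+1=2, 1+mincoin(6)=1+3=4, 1+mincoin(1)=1+1=2) = 2
mincoin(9) = min(1+mincoin(8)=1+2=3, 1+mincoin(7)=1+1=2, 1+mincoin(2)=1+1=2) = 2
mincoin(10) = min(1+mincoin(9)=1+2=3, 1+mincoin(8)=1+2=3, 1+mincoin(3)=1+2=3) = 3
mincoin(11) = min(1+mincoin(10)=1+3=4, 1+mincoin(9)=1+2=3, 1+mincoin(4)=1+2=3, 1+mincoin(0)=1+0=1) = 1
mincoin(12) = min(1+mincoin(11)=1+1=2, 1+mincoin(10)=1+3=4, 1+mincoin(5)=1+3=4, 1+mincoin(1)=1+1=2) = 2
mincoin(13) = min(1+mincoin(12)=1+2=3, 1+mincoin(11)=1+1=2, 1+mincoin(6)=1+3=4, 1+mincoin(2)=1+1=2) = 2
mincoin(14) = min(1+mincoin(13)=1+2=3, 1+mincoin(12)=1+2=3, 1+mincoin(7)=1+1=2, 1+mincoin(3)=1+2=3) = 2

2


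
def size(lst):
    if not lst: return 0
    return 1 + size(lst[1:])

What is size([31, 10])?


size([31, 10]) = 1 + size([10])
size([10]) = 1 + size([])
size([]) = 0  (base case)
Unwinding: 1 + 1 + 0 = 2

2


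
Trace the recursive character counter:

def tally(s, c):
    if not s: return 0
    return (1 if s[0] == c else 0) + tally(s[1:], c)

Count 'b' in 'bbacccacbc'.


s[0]='b' == 'b' -> 1
s[0]='b' == 'b' -> 1
s[0]='a' != 'b' -> 0
s[0]='c' != 'b' -> 0
s[0]='c' != 'b' -> 0
s[0]='c' != 'b' -> 0
s[0]='a' != 'b' -> 0
s[0]='c' != 'b' -> 0
s[0]='b' == 'b' -> 1
s[0]='c' != 'b' -> 0
Sum: 1 + 1 + 0 + 0 + 0 + 0 + 0 + 0 + 1 + 0 = 3

3
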